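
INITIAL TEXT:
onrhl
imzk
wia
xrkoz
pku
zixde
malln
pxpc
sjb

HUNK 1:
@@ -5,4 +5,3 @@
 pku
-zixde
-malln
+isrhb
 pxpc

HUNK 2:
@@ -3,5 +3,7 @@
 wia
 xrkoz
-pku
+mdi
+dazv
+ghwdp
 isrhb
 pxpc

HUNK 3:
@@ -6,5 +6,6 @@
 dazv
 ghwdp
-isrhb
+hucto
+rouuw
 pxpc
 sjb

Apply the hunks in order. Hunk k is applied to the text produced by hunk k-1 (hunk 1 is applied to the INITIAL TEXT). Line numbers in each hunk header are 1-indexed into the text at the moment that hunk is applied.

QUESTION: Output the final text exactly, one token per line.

Answer: onrhl
imzk
wia
xrkoz
mdi
dazv
ghwdp
hucto
rouuw
pxpc
sjb

Derivation:
Hunk 1: at line 5 remove [zixde,malln] add [isrhb] -> 8 lines: onrhl imzk wia xrkoz pku isrhb pxpc sjb
Hunk 2: at line 3 remove [pku] add [mdi,dazv,ghwdp] -> 10 lines: onrhl imzk wia xrkoz mdi dazv ghwdp isrhb pxpc sjb
Hunk 3: at line 6 remove [isrhb] add [hucto,rouuw] -> 11 lines: onrhl imzk wia xrkoz mdi dazv ghwdp hucto rouuw pxpc sjb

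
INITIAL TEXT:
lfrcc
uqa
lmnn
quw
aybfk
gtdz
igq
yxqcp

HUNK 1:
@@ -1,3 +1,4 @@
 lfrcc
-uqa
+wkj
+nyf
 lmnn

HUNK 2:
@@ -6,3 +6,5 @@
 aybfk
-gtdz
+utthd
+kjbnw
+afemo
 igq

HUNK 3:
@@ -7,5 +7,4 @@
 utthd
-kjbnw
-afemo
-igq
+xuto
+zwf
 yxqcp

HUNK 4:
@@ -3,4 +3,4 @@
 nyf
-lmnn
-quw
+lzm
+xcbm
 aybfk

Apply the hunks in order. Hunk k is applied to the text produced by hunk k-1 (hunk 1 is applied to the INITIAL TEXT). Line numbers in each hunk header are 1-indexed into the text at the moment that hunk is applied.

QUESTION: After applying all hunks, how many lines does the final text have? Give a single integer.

Answer: 10

Derivation:
Hunk 1: at line 1 remove [uqa] add [wkj,nyf] -> 9 lines: lfrcc wkj nyf lmnn quw aybfk gtdz igq yxqcp
Hunk 2: at line 6 remove [gtdz] add [utthd,kjbnw,afemo] -> 11 lines: lfrcc wkj nyf lmnn quw aybfk utthd kjbnw afemo igq yxqcp
Hunk 3: at line 7 remove [kjbnw,afemo,igq] add [xuto,zwf] -> 10 lines: lfrcc wkj nyf lmnn quw aybfk utthd xuto zwf yxqcp
Hunk 4: at line 3 remove [lmnn,quw] add [lzm,xcbm] -> 10 lines: lfrcc wkj nyf lzm xcbm aybfk utthd xuto zwf yxqcp
Final line count: 10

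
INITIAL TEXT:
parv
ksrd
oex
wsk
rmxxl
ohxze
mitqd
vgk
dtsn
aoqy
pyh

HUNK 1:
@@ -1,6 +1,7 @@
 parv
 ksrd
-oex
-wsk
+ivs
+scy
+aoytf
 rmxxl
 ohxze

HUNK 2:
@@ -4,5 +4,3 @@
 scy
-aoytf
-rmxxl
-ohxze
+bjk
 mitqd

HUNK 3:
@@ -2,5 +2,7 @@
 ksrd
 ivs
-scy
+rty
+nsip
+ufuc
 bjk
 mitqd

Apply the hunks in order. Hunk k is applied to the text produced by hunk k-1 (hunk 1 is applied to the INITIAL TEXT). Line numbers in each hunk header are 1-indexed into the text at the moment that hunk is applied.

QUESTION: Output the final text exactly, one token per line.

Answer: parv
ksrd
ivs
rty
nsip
ufuc
bjk
mitqd
vgk
dtsn
aoqy
pyh

Derivation:
Hunk 1: at line 1 remove [oex,wsk] add [ivs,scy,aoytf] -> 12 lines: parv ksrd ivs scy aoytf rmxxl ohxze mitqd vgk dtsn aoqy pyh
Hunk 2: at line 4 remove [aoytf,rmxxl,ohxze] add [bjk] -> 10 lines: parv ksrd ivs scy bjk mitqd vgk dtsn aoqy pyh
Hunk 3: at line 2 remove [scy] add [rty,nsip,ufuc] -> 12 lines: parv ksrd ivs rty nsip ufuc bjk mitqd vgk dtsn aoqy pyh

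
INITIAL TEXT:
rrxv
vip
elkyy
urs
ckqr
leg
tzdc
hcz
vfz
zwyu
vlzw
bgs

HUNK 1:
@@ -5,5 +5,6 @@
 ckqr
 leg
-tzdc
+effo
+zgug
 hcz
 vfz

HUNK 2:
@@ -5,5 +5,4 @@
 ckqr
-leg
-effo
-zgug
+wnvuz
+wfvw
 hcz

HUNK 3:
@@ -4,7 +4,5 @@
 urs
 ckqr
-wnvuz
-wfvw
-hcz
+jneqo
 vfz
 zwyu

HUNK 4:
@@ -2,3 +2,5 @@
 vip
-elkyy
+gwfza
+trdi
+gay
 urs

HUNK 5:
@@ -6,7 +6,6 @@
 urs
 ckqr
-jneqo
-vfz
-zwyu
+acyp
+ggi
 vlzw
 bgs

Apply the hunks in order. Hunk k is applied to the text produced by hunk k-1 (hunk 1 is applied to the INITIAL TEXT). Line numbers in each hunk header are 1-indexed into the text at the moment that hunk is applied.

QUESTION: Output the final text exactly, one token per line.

Answer: rrxv
vip
gwfza
trdi
gay
urs
ckqr
acyp
ggi
vlzw
bgs

Derivation:
Hunk 1: at line 5 remove [tzdc] add [effo,zgug] -> 13 lines: rrxv vip elkyy urs ckqr leg effo zgug hcz vfz zwyu vlzw bgs
Hunk 2: at line 5 remove [leg,effo,zgug] add [wnvuz,wfvw] -> 12 lines: rrxv vip elkyy urs ckqr wnvuz wfvw hcz vfz zwyu vlzw bgs
Hunk 3: at line 4 remove [wnvuz,wfvw,hcz] add [jneqo] -> 10 lines: rrxv vip elkyy urs ckqr jneqo vfz zwyu vlzw bgs
Hunk 4: at line 2 remove [elkyy] add [gwfza,trdi,gay] -> 12 lines: rrxv vip gwfza trdi gay urs ckqr jneqo vfz zwyu vlzw bgs
Hunk 5: at line 6 remove [jneqo,vfz,zwyu] add [acyp,ggi] -> 11 lines: rrxv vip gwfza trdi gay urs ckqr acyp ggi vlzw bgs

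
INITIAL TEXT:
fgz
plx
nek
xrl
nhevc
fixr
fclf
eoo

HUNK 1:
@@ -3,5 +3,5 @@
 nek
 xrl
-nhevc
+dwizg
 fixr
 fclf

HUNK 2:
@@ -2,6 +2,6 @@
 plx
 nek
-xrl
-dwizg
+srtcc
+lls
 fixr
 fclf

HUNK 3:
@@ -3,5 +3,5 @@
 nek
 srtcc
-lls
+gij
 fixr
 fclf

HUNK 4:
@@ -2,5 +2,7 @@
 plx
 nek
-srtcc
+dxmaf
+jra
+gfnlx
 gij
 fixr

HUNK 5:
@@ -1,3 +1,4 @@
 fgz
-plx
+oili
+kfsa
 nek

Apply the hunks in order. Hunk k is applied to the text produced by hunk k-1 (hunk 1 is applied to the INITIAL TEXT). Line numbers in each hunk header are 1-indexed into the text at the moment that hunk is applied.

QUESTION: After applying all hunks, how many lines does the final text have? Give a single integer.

Answer: 11

Derivation:
Hunk 1: at line 3 remove [nhevc] add [dwizg] -> 8 lines: fgz plx nek xrl dwizg fixr fclf eoo
Hunk 2: at line 2 remove [xrl,dwizg] add [srtcc,lls] -> 8 lines: fgz plx nek srtcc lls fixr fclf eoo
Hunk 3: at line 3 remove [lls] add [gij] -> 8 lines: fgz plx nek srtcc gij fixr fclf eoo
Hunk 4: at line 2 remove [srtcc] add [dxmaf,jra,gfnlx] -> 10 lines: fgz plx nek dxmaf jra gfnlx gij fixr fclf eoo
Hunk 5: at line 1 remove [plx] add [oili,kfsa] -> 11 lines: fgz oili kfsa nek dxmaf jra gfnlx gij fixr fclf eoo
Final line count: 11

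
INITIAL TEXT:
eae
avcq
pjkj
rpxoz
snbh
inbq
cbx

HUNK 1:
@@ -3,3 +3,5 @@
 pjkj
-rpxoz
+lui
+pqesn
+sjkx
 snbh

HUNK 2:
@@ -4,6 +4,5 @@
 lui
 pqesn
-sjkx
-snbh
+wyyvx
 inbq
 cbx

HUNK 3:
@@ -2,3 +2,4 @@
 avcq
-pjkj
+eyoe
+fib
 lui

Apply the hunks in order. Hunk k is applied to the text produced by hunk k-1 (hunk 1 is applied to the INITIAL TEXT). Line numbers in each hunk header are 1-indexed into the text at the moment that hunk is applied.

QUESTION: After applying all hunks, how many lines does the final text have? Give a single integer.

Hunk 1: at line 3 remove [rpxoz] add [lui,pqesn,sjkx] -> 9 lines: eae avcq pjkj lui pqesn sjkx snbh inbq cbx
Hunk 2: at line 4 remove [sjkx,snbh] add [wyyvx] -> 8 lines: eae avcq pjkj lui pqesn wyyvx inbq cbx
Hunk 3: at line 2 remove [pjkj] add [eyoe,fib] -> 9 lines: eae avcq eyoe fib lui pqesn wyyvx inbq cbx
Final line count: 9

Answer: 9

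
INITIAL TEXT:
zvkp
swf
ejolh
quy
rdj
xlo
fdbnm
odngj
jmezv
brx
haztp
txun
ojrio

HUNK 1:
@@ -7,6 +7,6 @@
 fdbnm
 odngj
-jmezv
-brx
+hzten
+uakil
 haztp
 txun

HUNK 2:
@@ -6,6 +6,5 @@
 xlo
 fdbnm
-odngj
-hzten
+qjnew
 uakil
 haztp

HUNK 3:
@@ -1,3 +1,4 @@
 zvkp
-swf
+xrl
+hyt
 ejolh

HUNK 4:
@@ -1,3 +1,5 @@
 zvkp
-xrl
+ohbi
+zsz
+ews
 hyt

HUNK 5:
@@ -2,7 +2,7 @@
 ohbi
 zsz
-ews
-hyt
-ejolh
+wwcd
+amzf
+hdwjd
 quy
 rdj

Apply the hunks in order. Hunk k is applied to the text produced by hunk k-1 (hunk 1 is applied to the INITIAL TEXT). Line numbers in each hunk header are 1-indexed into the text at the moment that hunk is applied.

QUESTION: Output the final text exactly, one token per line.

Answer: zvkp
ohbi
zsz
wwcd
amzf
hdwjd
quy
rdj
xlo
fdbnm
qjnew
uakil
haztp
txun
ojrio

Derivation:
Hunk 1: at line 7 remove [jmezv,brx] add [hzten,uakil] -> 13 lines: zvkp swf ejolh quy rdj xlo fdbnm odngj hzten uakil haztp txun ojrio
Hunk 2: at line 6 remove [odngj,hzten] add [qjnew] -> 12 lines: zvkp swf ejolh quy rdj xlo fdbnm qjnew uakil haztp txun ojrio
Hunk 3: at line 1 remove [swf] add [xrl,hyt] -> 13 lines: zvkp xrl hyt ejolh quy rdj xlo fdbnm qjnew uakil haztp txun ojrio
Hunk 4: at line 1 remove [xrl] add [ohbi,zsz,ews] -> 15 lines: zvkp ohbi zsz ews hyt ejolh quy rdj xlo fdbnm qjnew uakil haztp txun ojrio
Hunk 5: at line 2 remove [ews,hyt,ejolh] add [wwcd,amzf,hdwjd] -> 15 lines: zvkp ohbi zsz wwcd amzf hdwjd quy rdj xlo fdbnm qjnew uakil haztp txun ojrio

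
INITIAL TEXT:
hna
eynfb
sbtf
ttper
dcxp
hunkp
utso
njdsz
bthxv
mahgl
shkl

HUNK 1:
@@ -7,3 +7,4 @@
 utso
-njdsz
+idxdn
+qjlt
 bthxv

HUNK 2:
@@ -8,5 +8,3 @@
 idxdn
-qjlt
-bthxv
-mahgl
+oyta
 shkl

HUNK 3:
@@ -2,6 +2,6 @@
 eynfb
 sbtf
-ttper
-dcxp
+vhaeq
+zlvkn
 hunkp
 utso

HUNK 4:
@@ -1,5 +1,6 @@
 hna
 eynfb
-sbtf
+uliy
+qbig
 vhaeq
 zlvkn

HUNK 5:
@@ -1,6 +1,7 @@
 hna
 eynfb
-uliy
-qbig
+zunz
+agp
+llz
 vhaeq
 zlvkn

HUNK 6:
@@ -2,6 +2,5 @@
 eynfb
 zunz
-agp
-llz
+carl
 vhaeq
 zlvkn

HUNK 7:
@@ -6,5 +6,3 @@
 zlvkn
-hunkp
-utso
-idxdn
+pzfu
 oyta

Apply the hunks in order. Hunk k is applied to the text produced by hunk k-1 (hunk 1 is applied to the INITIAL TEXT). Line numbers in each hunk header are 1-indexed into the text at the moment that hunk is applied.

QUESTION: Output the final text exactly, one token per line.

Answer: hna
eynfb
zunz
carl
vhaeq
zlvkn
pzfu
oyta
shkl

Derivation:
Hunk 1: at line 7 remove [njdsz] add [idxdn,qjlt] -> 12 lines: hna eynfb sbtf ttper dcxp hunkp utso idxdn qjlt bthxv mahgl shkl
Hunk 2: at line 8 remove [qjlt,bthxv,mahgl] add [oyta] -> 10 lines: hna eynfb sbtf ttper dcxp hunkp utso idxdn oyta shkl
Hunk 3: at line 2 remove [ttper,dcxp] add [vhaeq,zlvkn] -> 10 lines: hna eynfb sbtf vhaeq zlvkn hunkp utso idxdn oyta shkl
Hunk 4: at line 1 remove [sbtf] add [uliy,qbig] -> 11 lines: hna eynfb uliy qbig vhaeq zlvkn hunkp utso idxdn oyta shkl
Hunk 5: at line 1 remove [uliy,qbig] add [zunz,agp,llz] -> 12 lines: hna eynfb zunz agp llz vhaeq zlvkn hunkp utso idxdn oyta shkl
Hunk 6: at line 2 remove [agp,llz] add [carl] -> 11 lines: hna eynfb zunz carl vhaeq zlvkn hunkp utso idxdn oyta shkl
Hunk 7: at line 6 remove [hunkp,utso,idxdn] add [pzfu] -> 9 lines: hna eynfb zunz carl vhaeq zlvkn pzfu oyta shkl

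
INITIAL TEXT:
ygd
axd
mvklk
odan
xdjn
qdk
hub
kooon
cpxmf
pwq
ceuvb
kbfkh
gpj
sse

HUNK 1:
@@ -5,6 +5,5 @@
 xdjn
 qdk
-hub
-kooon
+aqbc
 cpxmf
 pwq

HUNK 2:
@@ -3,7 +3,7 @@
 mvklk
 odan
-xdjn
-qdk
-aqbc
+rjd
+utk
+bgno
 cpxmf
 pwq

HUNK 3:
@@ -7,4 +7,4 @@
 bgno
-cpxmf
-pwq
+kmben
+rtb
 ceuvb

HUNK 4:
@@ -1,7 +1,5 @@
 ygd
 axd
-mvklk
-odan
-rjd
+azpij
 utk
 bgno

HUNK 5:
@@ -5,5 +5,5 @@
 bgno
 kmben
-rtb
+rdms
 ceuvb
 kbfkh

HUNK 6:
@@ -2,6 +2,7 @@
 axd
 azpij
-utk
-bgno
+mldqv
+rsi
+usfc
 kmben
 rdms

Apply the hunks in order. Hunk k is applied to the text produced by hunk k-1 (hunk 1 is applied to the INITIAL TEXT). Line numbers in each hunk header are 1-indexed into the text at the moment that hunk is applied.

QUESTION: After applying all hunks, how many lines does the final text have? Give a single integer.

Hunk 1: at line 5 remove [hub,kooon] add [aqbc] -> 13 lines: ygd axd mvklk odan xdjn qdk aqbc cpxmf pwq ceuvb kbfkh gpj sse
Hunk 2: at line 3 remove [xdjn,qdk,aqbc] add [rjd,utk,bgno] -> 13 lines: ygd axd mvklk odan rjd utk bgno cpxmf pwq ceuvb kbfkh gpj sse
Hunk 3: at line 7 remove [cpxmf,pwq] add [kmben,rtb] -> 13 lines: ygd axd mvklk odan rjd utk bgno kmben rtb ceuvb kbfkh gpj sse
Hunk 4: at line 1 remove [mvklk,odan,rjd] add [azpij] -> 11 lines: ygd axd azpij utk bgno kmben rtb ceuvb kbfkh gpj sse
Hunk 5: at line 5 remove [rtb] add [rdms] -> 11 lines: ygd axd azpij utk bgno kmben rdms ceuvb kbfkh gpj sse
Hunk 6: at line 2 remove [utk,bgno] add [mldqv,rsi,usfc] -> 12 lines: ygd axd azpij mldqv rsi usfc kmben rdms ceuvb kbfkh gpj sse
Final line count: 12

Answer: 12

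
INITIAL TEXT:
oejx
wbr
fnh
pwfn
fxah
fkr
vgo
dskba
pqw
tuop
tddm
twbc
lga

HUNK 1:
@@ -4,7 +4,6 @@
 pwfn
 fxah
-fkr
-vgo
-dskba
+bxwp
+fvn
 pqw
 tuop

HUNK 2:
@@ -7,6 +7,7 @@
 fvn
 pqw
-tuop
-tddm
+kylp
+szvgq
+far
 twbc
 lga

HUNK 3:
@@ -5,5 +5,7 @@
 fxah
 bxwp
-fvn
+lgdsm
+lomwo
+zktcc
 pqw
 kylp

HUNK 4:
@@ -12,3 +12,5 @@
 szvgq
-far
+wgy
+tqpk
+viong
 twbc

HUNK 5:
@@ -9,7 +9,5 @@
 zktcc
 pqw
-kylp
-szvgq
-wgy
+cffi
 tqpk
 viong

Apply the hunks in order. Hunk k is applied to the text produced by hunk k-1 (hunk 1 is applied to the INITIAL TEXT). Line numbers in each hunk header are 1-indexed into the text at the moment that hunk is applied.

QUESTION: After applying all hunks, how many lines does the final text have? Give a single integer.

Answer: 15

Derivation:
Hunk 1: at line 4 remove [fkr,vgo,dskba] add [bxwp,fvn] -> 12 lines: oejx wbr fnh pwfn fxah bxwp fvn pqw tuop tddm twbc lga
Hunk 2: at line 7 remove [tuop,tddm] add [kylp,szvgq,far] -> 13 lines: oejx wbr fnh pwfn fxah bxwp fvn pqw kylp szvgq far twbc lga
Hunk 3: at line 5 remove [fvn] add [lgdsm,lomwo,zktcc] -> 15 lines: oejx wbr fnh pwfn fxah bxwp lgdsm lomwo zktcc pqw kylp szvgq far twbc lga
Hunk 4: at line 12 remove [far] add [wgy,tqpk,viong] -> 17 lines: oejx wbr fnh pwfn fxah bxwp lgdsm lomwo zktcc pqw kylp szvgq wgy tqpk viong twbc lga
Hunk 5: at line 9 remove [kylp,szvgq,wgy] add [cffi] -> 15 lines: oejx wbr fnh pwfn fxah bxwp lgdsm lomwo zktcc pqw cffi tqpk viong twbc lga
Final line count: 15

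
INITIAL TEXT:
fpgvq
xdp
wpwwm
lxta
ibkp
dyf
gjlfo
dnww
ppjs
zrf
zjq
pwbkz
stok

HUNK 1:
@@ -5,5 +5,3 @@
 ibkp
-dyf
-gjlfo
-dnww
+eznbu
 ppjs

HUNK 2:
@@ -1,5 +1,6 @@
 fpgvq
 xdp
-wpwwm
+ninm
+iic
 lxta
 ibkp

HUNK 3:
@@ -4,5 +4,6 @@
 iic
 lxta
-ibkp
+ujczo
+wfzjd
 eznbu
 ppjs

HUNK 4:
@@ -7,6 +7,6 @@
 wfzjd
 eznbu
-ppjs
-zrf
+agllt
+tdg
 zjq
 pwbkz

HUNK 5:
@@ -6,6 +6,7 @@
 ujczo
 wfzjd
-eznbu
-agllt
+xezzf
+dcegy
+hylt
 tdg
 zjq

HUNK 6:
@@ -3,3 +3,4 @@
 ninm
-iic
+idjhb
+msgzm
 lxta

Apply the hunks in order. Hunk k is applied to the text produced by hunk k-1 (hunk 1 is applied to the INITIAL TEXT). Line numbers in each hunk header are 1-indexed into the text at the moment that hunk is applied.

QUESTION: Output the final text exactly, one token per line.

Hunk 1: at line 5 remove [dyf,gjlfo,dnww] add [eznbu] -> 11 lines: fpgvq xdp wpwwm lxta ibkp eznbu ppjs zrf zjq pwbkz stok
Hunk 2: at line 1 remove [wpwwm] add [ninm,iic] -> 12 lines: fpgvq xdp ninm iic lxta ibkp eznbu ppjs zrf zjq pwbkz stok
Hunk 3: at line 4 remove [ibkp] add [ujczo,wfzjd] -> 13 lines: fpgvq xdp ninm iic lxta ujczo wfzjd eznbu ppjs zrf zjq pwbkz stok
Hunk 4: at line 7 remove [ppjs,zrf] add [agllt,tdg] -> 13 lines: fpgvq xdp ninm iic lxta ujczo wfzjd eznbu agllt tdg zjq pwbkz stok
Hunk 5: at line 6 remove [eznbu,agllt] add [xezzf,dcegy,hylt] -> 14 lines: fpgvq xdp ninm iic lxta ujczo wfzjd xezzf dcegy hylt tdg zjq pwbkz stok
Hunk 6: at line 3 remove [iic] add [idjhb,msgzm] -> 15 lines: fpgvq xdp ninm idjhb msgzm lxta ujczo wfzjd xezzf dcegy hylt tdg zjq pwbkz stok

Answer: fpgvq
xdp
ninm
idjhb
msgzm
lxta
ujczo
wfzjd
xezzf
dcegy
hylt
tdg
zjq
pwbkz
stok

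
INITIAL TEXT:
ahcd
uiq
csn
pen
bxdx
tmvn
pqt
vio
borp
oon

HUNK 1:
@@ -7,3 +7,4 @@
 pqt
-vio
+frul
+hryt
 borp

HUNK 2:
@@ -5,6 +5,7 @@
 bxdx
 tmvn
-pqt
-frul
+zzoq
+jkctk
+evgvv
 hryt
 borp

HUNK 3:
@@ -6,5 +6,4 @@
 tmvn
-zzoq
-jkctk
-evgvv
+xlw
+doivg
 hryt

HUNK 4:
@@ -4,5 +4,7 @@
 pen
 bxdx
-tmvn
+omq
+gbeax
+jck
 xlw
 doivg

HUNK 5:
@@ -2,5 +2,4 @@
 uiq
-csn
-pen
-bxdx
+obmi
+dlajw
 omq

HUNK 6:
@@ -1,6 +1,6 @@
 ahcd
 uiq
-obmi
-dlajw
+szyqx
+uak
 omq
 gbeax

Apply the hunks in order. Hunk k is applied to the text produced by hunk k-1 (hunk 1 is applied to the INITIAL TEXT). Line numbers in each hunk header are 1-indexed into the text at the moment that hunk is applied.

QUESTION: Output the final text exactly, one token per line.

Hunk 1: at line 7 remove [vio] add [frul,hryt] -> 11 lines: ahcd uiq csn pen bxdx tmvn pqt frul hryt borp oon
Hunk 2: at line 5 remove [pqt,frul] add [zzoq,jkctk,evgvv] -> 12 lines: ahcd uiq csn pen bxdx tmvn zzoq jkctk evgvv hryt borp oon
Hunk 3: at line 6 remove [zzoq,jkctk,evgvv] add [xlw,doivg] -> 11 lines: ahcd uiq csn pen bxdx tmvn xlw doivg hryt borp oon
Hunk 4: at line 4 remove [tmvn] add [omq,gbeax,jck] -> 13 lines: ahcd uiq csn pen bxdx omq gbeax jck xlw doivg hryt borp oon
Hunk 5: at line 2 remove [csn,pen,bxdx] add [obmi,dlajw] -> 12 lines: ahcd uiq obmi dlajw omq gbeax jck xlw doivg hryt borp oon
Hunk 6: at line 1 remove [obmi,dlajw] add [szyqx,uak] -> 12 lines: ahcd uiq szyqx uak omq gbeax jck xlw doivg hryt borp oon

Answer: ahcd
uiq
szyqx
uak
omq
gbeax
jck
xlw
doivg
hryt
borp
oon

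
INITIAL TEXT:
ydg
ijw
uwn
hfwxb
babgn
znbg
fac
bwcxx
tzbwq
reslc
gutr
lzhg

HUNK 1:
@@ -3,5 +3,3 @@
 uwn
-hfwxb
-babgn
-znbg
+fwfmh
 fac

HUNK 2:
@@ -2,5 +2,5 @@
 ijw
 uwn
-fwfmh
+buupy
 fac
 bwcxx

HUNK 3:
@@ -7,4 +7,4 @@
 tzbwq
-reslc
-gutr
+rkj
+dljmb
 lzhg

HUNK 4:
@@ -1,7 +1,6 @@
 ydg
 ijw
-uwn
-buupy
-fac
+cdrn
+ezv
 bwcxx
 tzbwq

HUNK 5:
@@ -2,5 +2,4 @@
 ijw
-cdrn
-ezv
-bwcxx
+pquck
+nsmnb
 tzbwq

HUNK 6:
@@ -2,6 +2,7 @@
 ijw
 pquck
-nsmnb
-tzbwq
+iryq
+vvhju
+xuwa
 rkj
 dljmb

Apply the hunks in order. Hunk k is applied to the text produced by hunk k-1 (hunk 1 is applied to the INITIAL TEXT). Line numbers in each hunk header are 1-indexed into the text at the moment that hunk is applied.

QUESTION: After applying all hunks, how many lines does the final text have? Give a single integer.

Hunk 1: at line 3 remove [hfwxb,babgn,znbg] add [fwfmh] -> 10 lines: ydg ijw uwn fwfmh fac bwcxx tzbwq reslc gutr lzhg
Hunk 2: at line 2 remove [fwfmh] add [buupy] -> 10 lines: ydg ijw uwn buupy fac bwcxx tzbwq reslc gutr lzhg
Hunk 3: at line 7 remove [reslc,gutr] add [rkj,dljmb] -> 10 lines: ydg ijw uwn buupy fac bwcxx tzbwq rkj dljmb lzhg
Hunk 4: at line 1 remove [uwn,buupy,fac] add [cdrn,ezv] -> 9 lines: ydg ijw cdrn ezv bwcxx tzbwq rkj dljmb lzhg
Hunk 5: at line 2 remove [cdrn,ezv,bwcxx] add [pquck,nsmnb] -> 8 lines: ydg ijw pquck nsmnb tzbwq rkj dljmb lzhg
Hunk 6: at line 2 remove [nsmnb,tzbwq] add [iryq,vvhju,xuwa] -> 9 lines: ydg ijw pquck iryq vvhju xuwa rkj dljmb lzhg
Final line count: 9

Answer: 9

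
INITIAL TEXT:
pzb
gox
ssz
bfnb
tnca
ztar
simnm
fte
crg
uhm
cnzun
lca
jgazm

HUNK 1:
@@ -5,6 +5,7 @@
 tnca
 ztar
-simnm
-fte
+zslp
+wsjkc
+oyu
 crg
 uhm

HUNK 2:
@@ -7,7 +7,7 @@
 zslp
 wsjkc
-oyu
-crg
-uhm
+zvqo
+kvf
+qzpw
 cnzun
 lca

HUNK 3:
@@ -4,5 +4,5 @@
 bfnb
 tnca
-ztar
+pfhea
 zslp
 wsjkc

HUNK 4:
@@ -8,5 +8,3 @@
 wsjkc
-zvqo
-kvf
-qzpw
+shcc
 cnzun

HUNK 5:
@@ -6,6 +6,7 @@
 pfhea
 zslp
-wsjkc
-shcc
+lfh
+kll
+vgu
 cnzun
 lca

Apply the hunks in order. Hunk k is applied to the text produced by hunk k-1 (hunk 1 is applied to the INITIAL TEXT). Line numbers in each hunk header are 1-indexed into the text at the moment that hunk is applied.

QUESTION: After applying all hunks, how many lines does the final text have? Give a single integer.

Hunk 1: at line 5 remove [simnm,fte] add [zslp,wsjkc,oyu] -> 14 lines: pzb gox ssz bfnb tnca ztar zslp wsjkc oyu crg uhm cnzun lca jgazm
Hunk 2: at line 7 remove [oyu,crg,uhm] add [zvqo,kvf,qzpw] -> 14 lines: pzb gox ssz bfnb tnca ztar zslp wsjkc zvqo kvf qzpw cnzun lca jgazm
Hunk 3: at line 4 remove [ztar] add [pfhea] -> 14 lines: pzb gox ssz bfnb tnca pfhea zslp wsjkc zvqo kvf qzpw cnzun lca jgazm
Hunk 4: at line 8 remove [zvqo,kvf,qzpw] add [shcc] -> 12 lines: pzb gox ssz bfnb tnca pfhea zslp wsjkc shcc cnzun lca jgazm
Hunk 5: at line 6 remove [wsjkc,shcc] add [lfh,kll,vgu] -> 13 lines: pzb gox ssz bfnb tnca pfhea zslp lfh kll vgu cnzun lca jgazm
Final line count: 13

Answer: 13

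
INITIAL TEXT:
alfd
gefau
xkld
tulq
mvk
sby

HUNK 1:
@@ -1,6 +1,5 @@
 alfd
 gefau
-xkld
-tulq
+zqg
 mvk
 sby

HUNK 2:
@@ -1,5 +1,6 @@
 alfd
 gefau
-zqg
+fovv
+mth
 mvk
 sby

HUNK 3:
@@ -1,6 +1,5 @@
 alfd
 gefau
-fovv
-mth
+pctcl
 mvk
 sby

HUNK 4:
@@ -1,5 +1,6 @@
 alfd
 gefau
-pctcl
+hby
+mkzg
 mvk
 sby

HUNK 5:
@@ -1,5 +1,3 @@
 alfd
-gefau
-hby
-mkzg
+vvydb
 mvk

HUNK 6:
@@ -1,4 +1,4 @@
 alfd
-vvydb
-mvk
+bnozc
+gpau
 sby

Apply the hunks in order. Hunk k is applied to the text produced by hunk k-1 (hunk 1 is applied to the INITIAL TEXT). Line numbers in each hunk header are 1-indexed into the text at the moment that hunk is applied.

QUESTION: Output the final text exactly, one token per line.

Hunk 1: at line 1 remove [xkld,tulq] add [zqg] -> 5 lines: alfd gefau zqg mvk sby
Hunk 2: at line 1 remove [zqg] add [fovv,mth] -> 6 lines: alfd gefau fovv mth mvk sby
Hunk 3: at line 1 remove [fovv,mth] add [pctcl] -> 5 lines: alfd gefau pctcl mvk sby
Hunk 4: at line 1 remove [pctcl] add [hby,mkzg] -> 6 lines: alfd gefau hby mkzg mvk sby
Hunk 5: at line 1 remove [gefau,hby,mkzg] add [vvydb] -> 4 lines: alfd vvydb mvk sby
Hunk 6: at line 1 remove [vvydb,mvk] add [bnozc,gpau] -> 4 lines: alfd bnozc gpau sby

Answer: alfd
bnozc
gpau
sby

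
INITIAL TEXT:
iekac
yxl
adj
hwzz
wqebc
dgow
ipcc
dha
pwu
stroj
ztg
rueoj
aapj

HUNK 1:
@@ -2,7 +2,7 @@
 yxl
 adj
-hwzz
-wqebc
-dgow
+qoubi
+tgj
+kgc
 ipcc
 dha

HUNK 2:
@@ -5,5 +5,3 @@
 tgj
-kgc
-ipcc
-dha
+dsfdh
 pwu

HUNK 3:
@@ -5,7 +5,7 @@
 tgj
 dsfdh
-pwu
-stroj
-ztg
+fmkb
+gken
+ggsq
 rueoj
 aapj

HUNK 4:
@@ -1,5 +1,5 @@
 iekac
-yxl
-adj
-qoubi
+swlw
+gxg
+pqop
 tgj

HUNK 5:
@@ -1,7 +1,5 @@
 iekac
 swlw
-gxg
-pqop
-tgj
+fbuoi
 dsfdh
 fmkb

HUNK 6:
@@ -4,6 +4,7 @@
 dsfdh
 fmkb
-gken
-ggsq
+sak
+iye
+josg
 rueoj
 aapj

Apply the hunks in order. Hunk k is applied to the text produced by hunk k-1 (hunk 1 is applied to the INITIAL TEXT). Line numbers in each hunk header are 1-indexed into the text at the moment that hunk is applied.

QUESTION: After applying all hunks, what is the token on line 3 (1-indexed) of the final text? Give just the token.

Hunk 1: at line 2 remove [hwzz,wqebc,dgow] add [qoubi,tgj,kgc] -> 13 lines: iekac yxl adj qoubi tgj kgc ipcc dha pwu stroj ztg rueoj aapj
Hunk 2: at line 5 remove [kgc,ipcc,dha] add [dsfdh] -> 11 lines: iekac yxl adj qoubi tgj dsfdh pwu stroj ztg rueoj aapj
Hunk 3: at line 5 remove [pwu,stroj,ztg] add [fmkb,gken,ggsq] -> 11 lines: iekac yxl adj qoubi tgj dsfdh fmkb gken ggsq rueoj aapj
Hunk 4: at line 1 remove [yxl,adj,qoubi] add [swlw,gxg,pqop] -> 11 lines: iekac swlw gxg pqop tgj dsfdh fmkb gken ggsq rueoj aapj
Hunk 5: at line 1 remove [gxg,pqop,tgj] add [fbuoi] -> 9 lines: iekac swlw fbuoi dsfdh fmkb gken ggsq rueoj aapj
Hunk 6: at line 4 remove [gken,ggsq] add [sak,iye,josg] -> 10 lines: iekac swlw fbuoi dsfdh fmkb sak iye josg rueoj aapj
Final line 3: fbuoi

Answer: fbuoi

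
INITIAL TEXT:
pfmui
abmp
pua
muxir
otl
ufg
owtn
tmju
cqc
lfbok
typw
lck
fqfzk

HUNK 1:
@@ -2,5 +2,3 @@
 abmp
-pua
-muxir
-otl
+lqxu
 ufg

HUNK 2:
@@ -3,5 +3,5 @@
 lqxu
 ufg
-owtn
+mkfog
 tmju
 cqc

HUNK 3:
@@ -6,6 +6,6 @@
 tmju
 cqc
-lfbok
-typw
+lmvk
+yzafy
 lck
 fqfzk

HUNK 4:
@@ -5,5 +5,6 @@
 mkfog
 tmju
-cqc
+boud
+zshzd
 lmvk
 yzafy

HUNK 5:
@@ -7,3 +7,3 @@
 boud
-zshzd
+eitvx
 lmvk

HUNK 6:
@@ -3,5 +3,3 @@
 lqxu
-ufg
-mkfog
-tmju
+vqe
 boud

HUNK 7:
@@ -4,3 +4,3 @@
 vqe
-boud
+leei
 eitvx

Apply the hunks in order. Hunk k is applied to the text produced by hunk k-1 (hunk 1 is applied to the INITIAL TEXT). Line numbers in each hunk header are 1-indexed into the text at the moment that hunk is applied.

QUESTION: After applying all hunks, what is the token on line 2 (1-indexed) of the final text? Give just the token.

Hunk 1: at line 2 remove [pua,muxir,otl] add [lqxu] -> 11 lines: pfmui abmp lqxu ufg owtn tmju cqc lfbok typw lck fqfzk
Hunk 2: at line 3 remove [owtn] add [mkfog] -> 11 lines: pfmui abmp lqxu ufg mkfog tmju cqc lfbok typw lck fqfzk
Hunk 3: at line 6 remove [lfbok,typw] add [lmvk,yzafy] -> 11 lines: pfmui abmp lqxu ufg mkfog tmju cqc lmvk yzafy lck fqfzk
Hunk 4: at line 5 remove [cqc] add [boud,zshzd] -> 12 lines: pfmui abmp lqxu ufg mkfog tmju boud zshzd lmvk yzafy lck fqfzk
Hunk 5: at line 7 remove [zshzd] add [eitvx] -> 12 lines: pfmui abmp lqxu ufg mkfog tmju boud eitvx lmvk yzafy lck fqfzk
Hunk 6: at line 3 remove [ufg,mkfog,tmju] add [vqe] -> 10 lines: pfmui abmp lqxu vqe boud eitvx lmvk yzafy lck fqfzk
Hunk 7: at line 4 remove [boud] add [leei] -> 10 lines: pfmui abmp lqxu vqe leei eitvx lmvk yzafy lck fqfzk
Final line 2: abmp

Answer: abmp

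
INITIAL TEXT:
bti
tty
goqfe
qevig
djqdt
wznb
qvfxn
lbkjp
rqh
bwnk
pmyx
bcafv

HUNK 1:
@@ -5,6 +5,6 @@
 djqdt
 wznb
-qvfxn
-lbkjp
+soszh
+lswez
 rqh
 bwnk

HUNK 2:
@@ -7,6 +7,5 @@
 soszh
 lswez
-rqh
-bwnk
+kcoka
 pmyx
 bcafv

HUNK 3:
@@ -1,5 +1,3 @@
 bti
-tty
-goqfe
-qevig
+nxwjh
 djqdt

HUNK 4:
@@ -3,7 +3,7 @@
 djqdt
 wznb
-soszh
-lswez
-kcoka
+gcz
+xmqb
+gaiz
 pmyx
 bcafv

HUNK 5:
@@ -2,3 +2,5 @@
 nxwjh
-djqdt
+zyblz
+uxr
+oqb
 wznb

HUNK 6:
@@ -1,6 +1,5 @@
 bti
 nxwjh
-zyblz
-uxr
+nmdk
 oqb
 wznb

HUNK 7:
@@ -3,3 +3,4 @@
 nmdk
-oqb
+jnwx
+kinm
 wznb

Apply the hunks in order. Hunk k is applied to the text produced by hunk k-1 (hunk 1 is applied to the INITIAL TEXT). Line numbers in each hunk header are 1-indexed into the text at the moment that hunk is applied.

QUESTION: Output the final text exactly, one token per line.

Answer: bti
nxwjh
nmdk
jnwx
kinm
wznb
gcz
xmqb
gaiz
pmyx
bcafv

Derivation:
Hunk 1: at line 5 remove [qvfxn,lbkjp] add [soszh,lswez] -> 12 lines: bti tty goqfe qevig djqdt wznb soszh lswez rqh bwnk pmyx bcafv
Hunk 2: at line 7 remove [rqh,bwnk] add [kcoka] -> 11 lines: bti tty goqfe qevig djqdt wznb soszh lswez kcoka pmyx bcafv
Hunk 3: at line 1 remove [tty,goqfe,qevig] add [nxwjh] -> 9 lines: bti nxwjh djqdt wznb soszh lswez kcoka pmyx bcafv
Hunk 4: at line 3 remove [soszh,lswez,kcoka] add [gcz,xmqb,gaiz] -> 9 lines: bti nxwjh djqdt wznb gcz xmqb gaiz pmyx bcafv
Hunk 5: at line 2 remove [djqdt] add [zyblz,uxr,oqb] -> 11 lines: bti nxwjh zyblz uxr oqb wznb gcz xmqb gaiz pmyx bcafv
Hunk 6: at line 1 remove [zyblz,uxr] add [nmdk] -> 10 lines: bti nxwjh nmdk oqb wznb gcz xmqb gaiz pmyx bcafv
Hunk 7: at line 3 remove [oqb] add [jnwx,kinm] -> 11 lines: bti nxwjh nmdk jnwx kinm wznb gcz xmqb gaiz pmyx bcafv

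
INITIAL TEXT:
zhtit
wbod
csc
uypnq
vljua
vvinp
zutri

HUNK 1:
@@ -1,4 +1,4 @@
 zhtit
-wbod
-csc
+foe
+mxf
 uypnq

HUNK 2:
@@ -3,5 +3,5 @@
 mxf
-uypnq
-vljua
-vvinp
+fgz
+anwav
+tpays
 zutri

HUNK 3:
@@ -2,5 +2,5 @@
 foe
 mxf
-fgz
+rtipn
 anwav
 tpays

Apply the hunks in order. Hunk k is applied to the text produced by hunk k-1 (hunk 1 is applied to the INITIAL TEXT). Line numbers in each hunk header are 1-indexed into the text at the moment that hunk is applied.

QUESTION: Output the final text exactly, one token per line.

Hunk 1: at line 1 remove [wbod,csc] add [foe,mxf] -> 7 lines: zhtit foe mxf uypnq vljua vvinp zutri
Hunk 2: at line 3 remove [uypnq,vljua,vvinp] add [fgz,anwav,tpays] -> 7 lines: zhtit foe mxf fgz anwav tpays zutri
Hunk 3: at line 2 remove [fgz] add [rtipn] -> 7 lines: zhtit foe mxf rtipn anwav tpays zutri

Answer: zhtit
foe
mxf
rtipn
anwav
tpays
zutri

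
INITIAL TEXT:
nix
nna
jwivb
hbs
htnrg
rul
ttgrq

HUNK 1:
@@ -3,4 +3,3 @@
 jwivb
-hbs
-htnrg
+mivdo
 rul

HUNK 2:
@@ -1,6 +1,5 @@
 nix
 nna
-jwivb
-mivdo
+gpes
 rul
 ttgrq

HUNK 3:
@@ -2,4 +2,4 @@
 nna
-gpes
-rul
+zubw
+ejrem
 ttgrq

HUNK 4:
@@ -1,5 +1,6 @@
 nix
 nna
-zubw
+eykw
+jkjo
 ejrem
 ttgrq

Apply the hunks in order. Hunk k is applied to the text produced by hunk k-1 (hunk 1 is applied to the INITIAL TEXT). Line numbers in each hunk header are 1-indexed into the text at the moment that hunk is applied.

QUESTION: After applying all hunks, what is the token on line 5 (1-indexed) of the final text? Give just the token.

Hunk 1: at line 3 remove [hbs,htnrg] add [mivdo] -> 6 lines: nix nna jwivb mivdo rul ttgrq
Hunk 2: at line 1 remove [jwivb,mivdo] add [gpes] -> 5 lines: nix nna gpes rul ttgrq
Hunk 3: at line 2 remove [gpes,rul] add [zubw,ejrem] -> 5 lines: nix nna zubw ejrem ttgrq
Hunk 4: at line 1 remove [zubw] add [eykw,jkjo] -> 6 lines: nix nna eykw jkjo ejrem ttgrq
Final line 5: ejrem

Answer: ejrem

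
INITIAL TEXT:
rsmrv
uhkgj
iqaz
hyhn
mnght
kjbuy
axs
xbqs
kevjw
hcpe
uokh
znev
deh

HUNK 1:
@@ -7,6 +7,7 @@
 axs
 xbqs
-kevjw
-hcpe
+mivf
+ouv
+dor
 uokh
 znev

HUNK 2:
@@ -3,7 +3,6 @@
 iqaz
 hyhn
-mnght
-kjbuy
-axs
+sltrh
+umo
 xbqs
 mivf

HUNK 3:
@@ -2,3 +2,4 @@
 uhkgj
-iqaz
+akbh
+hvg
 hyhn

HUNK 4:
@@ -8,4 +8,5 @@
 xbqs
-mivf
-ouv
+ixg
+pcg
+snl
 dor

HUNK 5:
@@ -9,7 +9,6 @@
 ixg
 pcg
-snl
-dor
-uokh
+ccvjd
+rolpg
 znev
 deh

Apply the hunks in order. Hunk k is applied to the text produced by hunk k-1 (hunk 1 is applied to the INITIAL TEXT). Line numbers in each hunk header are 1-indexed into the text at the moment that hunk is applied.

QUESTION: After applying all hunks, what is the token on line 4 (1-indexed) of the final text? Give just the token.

Answer: hvg

Derivation:
Hunk 1: at line 7 remove [kevjw,hcpe] add [mivf,ouv,dor] -> 14 lines: rsmrv uhkgj iqaz hyhn mnght kjbuy axs xbqs mivf ouv dor uokh znev deh
Hunk 2: at line 3 remove [mnght,kjbuy,axs] add [sltrh,umo] -> 13 lines: rsmrv uhkgj iqaz hyhn sltrh umo xbqs mivf ouv dor uokh znev deh
Hunk 3: at line 2 remove [iqaz] add [akbh,hvg] -> 14 lines: rsmrv uhkgj akbh hvg hyhn sltrh umo xbqs mivf ouv dor uokh znev deh
Hunk 4: at line 8 remove [mivf,ouv] add [ixg,pcg,snl] -> 15 lines: rsmrv uhkgj akbh hvg hyhn sltrh umo xbqs ixg pcg snl dor uokh znev deh
Hunk 5: at line 9 remove [snl,dor,uokh] add [ccvjd,rolpg] -> 14 lines: rsmrv uhkgj akbh hvg hyhn sltrh umo xbqs ixg pcg ccvjd rolpg znev deh
Final line 4: hvg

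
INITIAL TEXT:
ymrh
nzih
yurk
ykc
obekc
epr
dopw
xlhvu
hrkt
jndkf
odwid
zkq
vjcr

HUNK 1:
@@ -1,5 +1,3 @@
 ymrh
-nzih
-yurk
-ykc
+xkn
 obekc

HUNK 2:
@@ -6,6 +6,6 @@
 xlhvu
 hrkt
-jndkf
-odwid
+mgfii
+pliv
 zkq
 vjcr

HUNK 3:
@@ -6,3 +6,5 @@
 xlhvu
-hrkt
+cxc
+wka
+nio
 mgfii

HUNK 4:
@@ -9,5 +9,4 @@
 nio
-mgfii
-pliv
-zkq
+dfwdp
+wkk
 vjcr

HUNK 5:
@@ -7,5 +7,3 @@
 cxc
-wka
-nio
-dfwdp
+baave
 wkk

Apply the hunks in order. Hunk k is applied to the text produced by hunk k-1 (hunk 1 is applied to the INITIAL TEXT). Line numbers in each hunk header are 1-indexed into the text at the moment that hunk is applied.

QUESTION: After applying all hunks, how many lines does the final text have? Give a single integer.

Hunk 1: at line 1 remove [nzih,yurk,ykc] add [xkn] -> 11 lines: ymrh xkn obekc epr dopw xlhvu hrkt jndkf odwid zkq vjcr
Hunk 2: at line 6 remove [jndkf,odwid] add [mgfii,pliv] -> 11 lines: ymrh xkn obekc epr dopw xlhvu hrkt mgfii pliv zkq vjcr
Hunk 3: at line 6 remove [hrkt] add [cxc,wka,nio] -> 13 lines: ymrh xkn obekc epr dopw xlhvu cxc wka nio mgfii pliv zkq vjcr
Hunk 4: at line 9 remove [mgfii,pliv,zkq] add [dfwdp,wkk] -> 12 lines: ymrh xkn obekc epr dopw xlhvu cxc wka nio dfwdp wkk vjcr
Hunk 5: at line 7 remove [wka,nio,dfwdp] add [baave] -> 10 lines: ymrh xkn obekc epr dopw xlhvu cxc baave wkk vjcr
Final line count: 10

Answer: 10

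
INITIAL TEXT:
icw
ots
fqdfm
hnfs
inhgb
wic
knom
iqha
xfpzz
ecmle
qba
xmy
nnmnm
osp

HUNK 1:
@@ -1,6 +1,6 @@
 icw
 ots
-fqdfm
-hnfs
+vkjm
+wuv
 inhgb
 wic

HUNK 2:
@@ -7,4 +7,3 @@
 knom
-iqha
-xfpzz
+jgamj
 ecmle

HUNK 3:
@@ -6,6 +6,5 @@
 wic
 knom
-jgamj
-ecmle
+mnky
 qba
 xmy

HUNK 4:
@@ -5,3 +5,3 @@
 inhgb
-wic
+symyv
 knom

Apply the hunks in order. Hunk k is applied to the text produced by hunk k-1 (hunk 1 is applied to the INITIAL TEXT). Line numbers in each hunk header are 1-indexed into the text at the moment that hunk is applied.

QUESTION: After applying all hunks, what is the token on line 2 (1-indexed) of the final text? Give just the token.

Hunk 1: at line 1 remove [fqdfm,hnfs] add [vkjm,wuv] -> 14 lines: icw ots vkjm wuv inhgb wic knom iqha xfpzz ecmle qba xmy nnmnm osp
Hunk 2: at line 7 remove [iqha,xfpzz] add [jgamj] -> 13 lines: icw ots vkjm wuv inhgb wic knom jgamj ecmle qba xmy nnmnm osp
Hunk 3: at line 6 remove [jgamj,ecmle] add [mnky] -> 12 lines: icw ots vkjm wuv inhgb wic knom mnky qba xmy nnmnm osp
Hunk 4: at line 5 remove [wic] add [symyv] -> 12 lines: icw ots vkjm wuv inhgb symyv knom mnky qba xmy nnmnm osp
Final line 2: ots

Answer: ots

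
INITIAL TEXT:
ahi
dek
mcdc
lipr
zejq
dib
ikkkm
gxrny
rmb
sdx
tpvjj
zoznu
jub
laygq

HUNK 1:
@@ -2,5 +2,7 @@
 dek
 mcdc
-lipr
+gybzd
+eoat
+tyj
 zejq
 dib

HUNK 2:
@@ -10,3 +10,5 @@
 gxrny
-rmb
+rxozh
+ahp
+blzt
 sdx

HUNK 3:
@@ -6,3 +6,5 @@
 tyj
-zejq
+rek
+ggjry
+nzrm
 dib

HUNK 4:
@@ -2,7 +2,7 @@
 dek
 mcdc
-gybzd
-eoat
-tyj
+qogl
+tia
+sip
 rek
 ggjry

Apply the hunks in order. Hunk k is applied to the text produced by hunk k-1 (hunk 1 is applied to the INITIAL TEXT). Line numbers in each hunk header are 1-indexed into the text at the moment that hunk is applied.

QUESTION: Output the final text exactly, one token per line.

Answer: ahi
dek
mcdc
qogl
tia
sip
rek
ggjry
nzrm
dib
ikkkm
gxrny
rxozh
ahp
blzt
sdx
tpvjj
zoznu
jub
laygq

Derivation:
Hunk 1: at line 2 remove [lipr] add [gybzd,eoat,tyj] -> 16 lines: ahi dek mcdc gybzd eoat tyj zejq dib ikkkm gxrny rmb sdx tpvjj zoznu jub laygq
Hunk 2: at line 10 remove [rmb] add [rxozh,ahp,blzt] -> 18 lines: ahi dek mcdc gybzd eoat tyj zejq dib ikkkm gxrny rxozh ahp blzt sdx tpvjj zoznu jub laygq
Hunk 3: at line 6 remove [zejq] add [rek,ggjry,nzrm] -> 20 lines: ahi dek mcdc gybzd eoat tyj rek ggjry nzrm dib ikkkm gxrny rxozh ahp blzt sdx tpvjj zoznu jub laygq
Hunk 4: at line 2 remove [gybzd,eoat,tyj] add [qogl,tia,sip] -> 20 lines: ahi dek mcdc qogl tia sip rek ggjry nzrm dib ikkkm gxrny rxozh ahp blzt sdx tpvjj zoznu jub laygq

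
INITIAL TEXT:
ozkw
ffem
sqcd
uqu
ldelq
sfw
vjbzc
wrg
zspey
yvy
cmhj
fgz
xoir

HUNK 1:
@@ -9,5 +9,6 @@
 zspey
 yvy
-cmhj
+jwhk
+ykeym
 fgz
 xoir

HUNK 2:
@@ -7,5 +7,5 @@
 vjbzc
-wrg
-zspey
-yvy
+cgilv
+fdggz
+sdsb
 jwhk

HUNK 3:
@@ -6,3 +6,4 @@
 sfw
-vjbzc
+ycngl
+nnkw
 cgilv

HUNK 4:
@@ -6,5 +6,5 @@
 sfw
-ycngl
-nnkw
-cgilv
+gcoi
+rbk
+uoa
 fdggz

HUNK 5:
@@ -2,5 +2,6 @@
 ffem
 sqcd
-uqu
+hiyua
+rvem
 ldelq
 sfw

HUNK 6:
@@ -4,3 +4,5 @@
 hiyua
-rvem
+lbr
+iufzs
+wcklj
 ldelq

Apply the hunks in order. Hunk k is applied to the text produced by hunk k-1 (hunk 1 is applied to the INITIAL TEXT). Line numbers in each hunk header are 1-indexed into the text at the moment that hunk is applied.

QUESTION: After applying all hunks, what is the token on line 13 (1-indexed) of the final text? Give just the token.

Hunk 1: at line 9 remove [cmhj] add [jwhk,ykeym] -> 14 lines: ozkw ffem sqcd uqu ldelq sfw vjbzc wrg zspey yvy jwhk ykeym fgz xoir
Hunk 2: at line 7 remove [wrg,zspey,yvy] add [cgilv,fdggz,sdsb] -> 14 lines: ozkw ffem sqcd uqu ldelq sfw vjbzc cgilv fdggz sdsb jwhk ykeym fgz xoir
Hunk 3: at line 6 remove [vjbzc] add [ycngl,nnkw] -> 15 lines: ozkw ffem sqcd uqu ldelq sfw ycngl nnkw cgilv fdggz sdsb jwhk ykeym fgz xoir
Hunk 4: at line 6 remove [ycngl,nnkw,cgilv] add [gcoi,rbk,uoa] -> 15 lines: ozkw ffem sqcd uqu ldelq sfw gcoi rbk uoa fdggz sdsb jwhk ykeym fgz xoir
Hunk 5: at line 2 remove [uqu] add [hiyua,rvem] -> 16 lines: ozkw ffem sqcd hiyua rvem ldelq sfw gcoi rbk uoa fdggz sdsb jwhk ykeym fgz xoir
Hunk 6: at line 4 remove [rvem] add [lbr,iufzs,wcklj] -> 18 lines: ozkw ffem sqcd hiyua lbr iufzs wcklj ldelq sfw gcoi rbk uoa fdggz sdsb jwhk ykeym fgz xoir
Final line 13: fdggz

Answer: fdggz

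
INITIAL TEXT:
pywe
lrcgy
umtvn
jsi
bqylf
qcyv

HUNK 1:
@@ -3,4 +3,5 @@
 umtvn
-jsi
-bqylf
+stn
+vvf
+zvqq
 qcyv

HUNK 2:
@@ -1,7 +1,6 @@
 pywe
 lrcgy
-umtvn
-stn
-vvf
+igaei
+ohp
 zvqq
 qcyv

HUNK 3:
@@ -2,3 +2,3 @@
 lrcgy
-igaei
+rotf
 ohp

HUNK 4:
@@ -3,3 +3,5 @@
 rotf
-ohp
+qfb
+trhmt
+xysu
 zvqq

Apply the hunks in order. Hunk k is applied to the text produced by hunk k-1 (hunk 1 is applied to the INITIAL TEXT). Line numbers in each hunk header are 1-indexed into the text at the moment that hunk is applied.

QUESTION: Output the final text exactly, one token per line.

Hunk 1: at line 3 remove [jsi,bqylf] add [stn,vvf,zvqq] -> 7 lines: pywe lrcgy umtvn stn vvf zvqq qcyv
Hunk 2: at line 1 remove [umtvn,stn,vvf] add [igaei,ohp] -> 6 lines: pywe lrcgy igaei ohp zvqq qcyv
Hunk 3: at line 2 remove [igaei] add [rotf] -> 6 lines: pywe lrcgy rotf ohp zvqq qcyv
Hunk 4: at line 3 remove [ohp] add [qfb,trhmt,xysu] -> 8 lines: pywe lrcgy rotf qfb trhmt xysu zvqq qcyv

Answer: pywe
lrcgy
rotf
qfb
trhmt
xysu
zvqq
qcyv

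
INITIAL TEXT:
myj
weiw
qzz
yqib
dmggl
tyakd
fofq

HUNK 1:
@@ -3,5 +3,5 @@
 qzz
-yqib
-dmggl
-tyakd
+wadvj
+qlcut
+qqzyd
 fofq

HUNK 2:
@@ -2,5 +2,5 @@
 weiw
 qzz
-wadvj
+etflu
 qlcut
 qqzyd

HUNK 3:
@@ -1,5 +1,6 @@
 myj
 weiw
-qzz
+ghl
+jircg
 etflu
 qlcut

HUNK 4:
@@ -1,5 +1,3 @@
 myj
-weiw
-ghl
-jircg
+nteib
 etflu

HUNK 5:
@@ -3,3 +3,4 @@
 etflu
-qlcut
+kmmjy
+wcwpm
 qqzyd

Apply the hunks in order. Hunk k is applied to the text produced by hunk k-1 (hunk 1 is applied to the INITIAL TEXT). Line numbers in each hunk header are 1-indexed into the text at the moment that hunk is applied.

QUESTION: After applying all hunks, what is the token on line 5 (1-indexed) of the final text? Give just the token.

Hunk 1: at line 3 remove [yqib,dmggl,tyakd] add [wadvj,qlcut,qqzyd] -> 7 lines: myj weiw qzz wadvj qlcut qqzyd fofq
Hunk 2: at line 2 remove [wadvj] add [etflu] -> 7 lines: myj weiw qzz etflu qlcut qqzyd fofq
Hunk 3: at line 1 remove [qzz] add [ghl,jircg] -> 8 lines: myj weiw ghl jircg etflu qlcut qqzyd fofq
Hunk 4: at line 1 remove [weiw,ghl,jircg] add [nteib] -> 6 lines: myj nteib etflu qlcut qqzyd fofq
Hunk 5: at line 3 remove [qlcut] add [kmmjy,wcwpm] -> 7 lines: myj nteib etflu kmmjy wcwpm qqzyd fofq
Final line 5: wcwpm

Answer: wcwpm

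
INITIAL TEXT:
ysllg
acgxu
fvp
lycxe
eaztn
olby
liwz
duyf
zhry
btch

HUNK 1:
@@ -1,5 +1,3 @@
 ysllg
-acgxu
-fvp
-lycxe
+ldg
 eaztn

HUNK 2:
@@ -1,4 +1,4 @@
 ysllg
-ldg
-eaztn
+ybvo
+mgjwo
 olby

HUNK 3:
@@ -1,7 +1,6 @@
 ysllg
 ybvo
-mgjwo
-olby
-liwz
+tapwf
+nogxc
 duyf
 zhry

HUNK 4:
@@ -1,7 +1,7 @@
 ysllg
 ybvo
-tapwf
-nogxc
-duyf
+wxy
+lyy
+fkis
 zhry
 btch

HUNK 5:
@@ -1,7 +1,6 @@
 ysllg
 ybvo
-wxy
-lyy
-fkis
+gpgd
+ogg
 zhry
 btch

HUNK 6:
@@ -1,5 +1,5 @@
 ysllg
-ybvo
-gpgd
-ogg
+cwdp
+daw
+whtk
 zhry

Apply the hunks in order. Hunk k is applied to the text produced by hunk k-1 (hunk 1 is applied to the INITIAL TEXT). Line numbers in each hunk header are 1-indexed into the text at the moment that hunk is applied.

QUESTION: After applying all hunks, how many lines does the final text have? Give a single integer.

Answer: 6

Derivation:
Hunk 1: at line 1 remove [acgxu,fvp,lycxe] add [ldg] -> 8 lines: ysllg ldg eaztn olby liwz duyf zhry btch
Hunk 2: at line 1 remove [ldg,eaztn] add [ybvo,mgjwo] -> 8 lines: ysllg ybvo mgjwo olby liwz duyf zhry btch
Hunk 3: at line 1 remove [mgjwo,olby,liwz] add [tapwf,nogxc] -> 7 lines: ysllg ybvo tapwf nogxc duyf zhry btch
Hunk 4: at line 1 remove [tapwf,nogxc,duyf] add [wxy,lyy,fkis] -> 7 lines: ysllg ybvo wxy lyy fkis zhry btch
Hunk 5: at line 1 remove [wxy,lyy,fkis] add [gpgd,ogg] -> 6 lines: ysllg ybvo gpgd ogg zhry btch
Hunk 6: at line 1 remove [ybvo,gpgd,ogg] add [cwdp,daw,whtk] -> 6 lines: ysllg cwdp daw whtk zhry btch
Final line count: 6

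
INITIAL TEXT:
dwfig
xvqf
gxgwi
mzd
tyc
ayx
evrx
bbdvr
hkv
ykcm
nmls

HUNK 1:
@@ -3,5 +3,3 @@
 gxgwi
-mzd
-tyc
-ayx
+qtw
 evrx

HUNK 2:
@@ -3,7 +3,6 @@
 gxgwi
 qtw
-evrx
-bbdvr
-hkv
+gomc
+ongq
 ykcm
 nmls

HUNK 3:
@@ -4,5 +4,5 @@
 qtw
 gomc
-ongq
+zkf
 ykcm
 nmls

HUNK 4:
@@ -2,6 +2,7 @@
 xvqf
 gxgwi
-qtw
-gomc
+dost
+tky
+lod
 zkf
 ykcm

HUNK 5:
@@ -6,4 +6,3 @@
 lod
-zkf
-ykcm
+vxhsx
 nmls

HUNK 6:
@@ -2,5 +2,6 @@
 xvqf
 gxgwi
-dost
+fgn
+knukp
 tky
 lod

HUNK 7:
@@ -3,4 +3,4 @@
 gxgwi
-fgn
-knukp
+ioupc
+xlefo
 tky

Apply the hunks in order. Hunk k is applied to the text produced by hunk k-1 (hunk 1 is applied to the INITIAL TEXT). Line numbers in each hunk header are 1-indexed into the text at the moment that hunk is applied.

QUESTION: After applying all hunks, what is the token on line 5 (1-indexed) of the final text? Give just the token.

Hunk 1: at line 3 remove [mzd,tyc,ayx] add [qtw] -> 9 lines: dwfig xvqf gxgwi qtw evrx bbdvr hkv ykcm nmls
Hunk 2: at line 3 remove [evrx,bbdvr,hkv] add [gomc,ongq] -> 8 lines: dwfig xvqf gxgwi qtw gomc ongq ykcm nmls
Hunk 3: at line 4 remove [ongq] add [zkf] -> 8 lines: dwfig xvqf gxgwi qtw gomc zkf ykcm nmls
Hunk 4: at line 2 remove [qtw,gomc] add [dost,tky,lod] -> 9 lines: dwfig xvqf gxgwi dost tky lod zkf ykcm nmls
Hunk 5: at line 6 remove [zkf,ykcm] add [vxhsx] -> 8 lines: dwfig xvqf gxgwi dost tky lod vxhsx nmls
Hunk 6: at line 2 remove [dost] add [fgn,knukp] -> 9 lines: dwfig xvqf gxgwi fgn knukp tky lod vxhsx nmls
Hunk 7: at line 3 remove [fgn,knukp] add [ioupc,xlefo] -> 9 lines: dwfig xvqf gxgwi ioupc xlefo tky lod vxhsx nmls
Final line 5: xlefo

Answer: xlefo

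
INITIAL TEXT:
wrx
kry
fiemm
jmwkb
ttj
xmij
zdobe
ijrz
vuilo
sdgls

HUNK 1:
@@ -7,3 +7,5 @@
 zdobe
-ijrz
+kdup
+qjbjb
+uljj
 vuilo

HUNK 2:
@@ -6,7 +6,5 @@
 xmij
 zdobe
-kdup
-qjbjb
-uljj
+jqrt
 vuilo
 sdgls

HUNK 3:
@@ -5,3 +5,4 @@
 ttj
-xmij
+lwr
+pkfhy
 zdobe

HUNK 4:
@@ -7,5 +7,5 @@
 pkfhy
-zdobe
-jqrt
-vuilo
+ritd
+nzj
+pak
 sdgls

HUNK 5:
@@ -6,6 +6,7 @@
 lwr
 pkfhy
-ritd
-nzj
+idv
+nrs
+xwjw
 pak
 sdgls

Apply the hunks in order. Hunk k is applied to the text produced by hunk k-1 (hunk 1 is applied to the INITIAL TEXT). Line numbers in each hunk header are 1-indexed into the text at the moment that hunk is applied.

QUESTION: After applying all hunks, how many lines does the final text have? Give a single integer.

Hunk 1: at line 7 remove [ijrz] add [kdup,qjbjb,uljj] -> 12 lines: wrx kry fiemm jmwkb ttj xmij zdobe kdup qjbjb uljj vuilo sdgls
Hunk 2: at line 6 remove [kdup,qjbjb,uljj] add [jqrt] -> 10 lines: wrx kry fiemm jmwkb ttj xmij zdobe jqrt vuilo sdgls
Hunk 3: at line 5 remove [xmij] add [lwr,pkfhy] -> 11 lines: wrx kry fiemm jmwkb ttj lwr pkfhy zdobe jqrt vuilo sdgls
Hunk 4: at line 7 remove [zdobe,jqrt,vuilo] add [ritd,nzj,pak] -> 11 lines: wrx kry fiemm jmwkb ttj lwr pkfhy ritd nzj pak sdgls
Hunk 5: at line 6 remove [ritd,nzj] add [idv,nrs,xwjw] -> 12 lines: wrx kry fiemm jmwkb ttj lwr pkfhy idv nrs xwjw pak sdgls
Final line count: 12

Answer: 12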